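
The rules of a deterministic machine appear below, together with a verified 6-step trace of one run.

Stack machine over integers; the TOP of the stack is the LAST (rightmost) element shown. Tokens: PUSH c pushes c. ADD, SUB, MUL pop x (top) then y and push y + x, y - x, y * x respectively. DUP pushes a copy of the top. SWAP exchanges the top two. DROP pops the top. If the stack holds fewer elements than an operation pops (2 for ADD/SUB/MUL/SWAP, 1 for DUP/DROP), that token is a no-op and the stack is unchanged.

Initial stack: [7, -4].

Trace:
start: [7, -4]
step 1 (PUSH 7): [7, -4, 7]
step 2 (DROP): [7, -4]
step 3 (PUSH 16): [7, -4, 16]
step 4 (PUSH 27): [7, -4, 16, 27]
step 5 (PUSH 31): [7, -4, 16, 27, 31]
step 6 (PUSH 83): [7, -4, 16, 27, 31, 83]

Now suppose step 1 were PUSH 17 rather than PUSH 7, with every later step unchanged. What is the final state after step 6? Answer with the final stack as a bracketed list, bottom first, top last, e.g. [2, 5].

[7, -4, 16, 27, 31, 83]

(re-executing from step 1 with the substitution; state before step 1: [7, -4])
step 1 (PUSH 17): [7, -4, 17]
step 2 (DROP): [7, -4]
step 3 (PUSH 16): [7, -4, 16]
step 4 (PUSH 27): [7, -4, 16, 27]
step 5 (PUSH 31): [7, -4, 16, 27, 31]
step 6 (PUSH 83): [7, -4, 16, 27, 31, 83]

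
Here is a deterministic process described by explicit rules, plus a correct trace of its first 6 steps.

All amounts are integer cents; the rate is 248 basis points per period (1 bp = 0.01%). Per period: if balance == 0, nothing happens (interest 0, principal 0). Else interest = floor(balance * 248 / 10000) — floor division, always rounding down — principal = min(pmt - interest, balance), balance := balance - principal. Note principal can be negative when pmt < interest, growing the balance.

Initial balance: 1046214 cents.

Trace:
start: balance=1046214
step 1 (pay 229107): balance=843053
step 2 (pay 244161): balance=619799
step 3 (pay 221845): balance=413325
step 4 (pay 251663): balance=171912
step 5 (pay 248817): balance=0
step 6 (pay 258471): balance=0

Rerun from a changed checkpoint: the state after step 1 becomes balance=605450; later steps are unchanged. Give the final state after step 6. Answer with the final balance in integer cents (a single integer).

state after step 1 := balance=605450
step 2 (pay 244161): balance=376304
step 3 (pay 221845): balance=163791
step 4 (pay 251663): balance=0
step 5 (pay 248817): balance=0
step 6 (pay 258471): balance=0

0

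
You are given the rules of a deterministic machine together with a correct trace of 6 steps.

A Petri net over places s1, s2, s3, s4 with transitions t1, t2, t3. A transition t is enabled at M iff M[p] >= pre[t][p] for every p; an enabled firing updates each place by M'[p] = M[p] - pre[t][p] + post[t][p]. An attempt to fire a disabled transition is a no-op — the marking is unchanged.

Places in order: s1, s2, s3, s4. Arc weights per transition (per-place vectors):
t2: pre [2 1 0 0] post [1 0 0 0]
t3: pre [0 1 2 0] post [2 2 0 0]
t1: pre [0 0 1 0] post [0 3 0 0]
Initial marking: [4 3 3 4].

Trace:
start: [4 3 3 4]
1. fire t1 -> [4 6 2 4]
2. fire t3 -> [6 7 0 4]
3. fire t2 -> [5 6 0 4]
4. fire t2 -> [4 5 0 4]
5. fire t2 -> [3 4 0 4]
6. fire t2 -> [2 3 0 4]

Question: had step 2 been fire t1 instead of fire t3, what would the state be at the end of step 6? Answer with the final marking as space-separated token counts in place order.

1 6 1 4

(re-executing from step 2 with the substitution; state before step 2: [4 6 2 4])
2. fire t1 -> [4 9 1 4]
3. fire t2 -> [3 8 1 4]
4. fire t2 -> [2 7 1 4]
5. fire t2 -> [1 6 1 4]
6. fire t2 -> [1 6 1 4]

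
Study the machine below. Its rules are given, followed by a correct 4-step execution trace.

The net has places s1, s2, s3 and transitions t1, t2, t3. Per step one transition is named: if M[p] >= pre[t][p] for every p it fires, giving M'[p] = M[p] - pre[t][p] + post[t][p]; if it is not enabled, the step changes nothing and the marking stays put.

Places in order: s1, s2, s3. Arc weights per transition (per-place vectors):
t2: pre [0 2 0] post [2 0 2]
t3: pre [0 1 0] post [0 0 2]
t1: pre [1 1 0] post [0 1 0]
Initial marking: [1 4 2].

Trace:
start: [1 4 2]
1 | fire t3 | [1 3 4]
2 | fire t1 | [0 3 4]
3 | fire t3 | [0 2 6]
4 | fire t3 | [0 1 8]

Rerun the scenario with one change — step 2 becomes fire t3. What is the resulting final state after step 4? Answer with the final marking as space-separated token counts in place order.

1 0 10

(re-executing from step 2 with the substitution; state before step 2: [1 3 4])
2 | fire t3 | [1 2 6]
3 | fire t3 | [1 1 8]
4 | fire t3 | [1 0 10]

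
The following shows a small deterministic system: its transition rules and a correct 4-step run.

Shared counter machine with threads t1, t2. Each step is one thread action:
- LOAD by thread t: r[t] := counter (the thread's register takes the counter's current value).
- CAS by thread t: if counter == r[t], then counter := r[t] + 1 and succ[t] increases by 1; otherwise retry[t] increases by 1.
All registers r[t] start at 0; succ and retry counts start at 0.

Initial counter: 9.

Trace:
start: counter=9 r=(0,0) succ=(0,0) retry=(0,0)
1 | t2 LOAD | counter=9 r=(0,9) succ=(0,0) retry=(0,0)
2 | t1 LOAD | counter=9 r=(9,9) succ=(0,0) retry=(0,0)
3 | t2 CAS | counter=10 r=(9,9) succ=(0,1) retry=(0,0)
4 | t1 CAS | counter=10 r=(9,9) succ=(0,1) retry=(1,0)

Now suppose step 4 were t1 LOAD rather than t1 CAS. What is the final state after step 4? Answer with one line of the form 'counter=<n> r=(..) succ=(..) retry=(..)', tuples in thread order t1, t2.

(re-executing from step 4 with the substitution; state before step 4: counter=10 r=(9,9) succ=(0,1) retry=(0,0))
4 | t1 LOAD | counter=10 r=(10,9) succ=(0,1) retry=(0,0)

counter=10 r=(10,9) succ=(0,1) retry=(0,0)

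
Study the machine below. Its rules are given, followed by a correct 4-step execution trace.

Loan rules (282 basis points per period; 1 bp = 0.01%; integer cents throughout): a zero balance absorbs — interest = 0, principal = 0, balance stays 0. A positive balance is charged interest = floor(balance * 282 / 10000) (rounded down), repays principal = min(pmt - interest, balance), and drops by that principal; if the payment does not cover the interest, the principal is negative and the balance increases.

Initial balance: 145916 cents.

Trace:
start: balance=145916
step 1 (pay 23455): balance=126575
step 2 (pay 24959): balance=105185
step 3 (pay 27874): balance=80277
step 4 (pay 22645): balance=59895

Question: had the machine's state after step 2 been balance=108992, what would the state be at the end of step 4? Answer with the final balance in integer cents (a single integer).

63920

state after step 2 := balance=108992
step 3 (pay 27874): balance=84191
step 4 (pay 22645): balance=63920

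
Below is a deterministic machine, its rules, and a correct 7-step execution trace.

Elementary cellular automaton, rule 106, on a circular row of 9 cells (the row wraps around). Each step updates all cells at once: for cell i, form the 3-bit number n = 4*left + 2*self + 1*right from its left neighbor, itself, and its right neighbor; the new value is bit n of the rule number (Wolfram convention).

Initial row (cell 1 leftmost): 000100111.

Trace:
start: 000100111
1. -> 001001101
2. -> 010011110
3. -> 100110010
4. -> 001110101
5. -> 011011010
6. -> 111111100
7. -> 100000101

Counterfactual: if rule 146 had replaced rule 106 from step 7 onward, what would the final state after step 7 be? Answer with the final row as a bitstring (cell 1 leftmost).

(re-executing step 7 under rule 146; state before step 7: 111111100)
7. -> 011111011

011111011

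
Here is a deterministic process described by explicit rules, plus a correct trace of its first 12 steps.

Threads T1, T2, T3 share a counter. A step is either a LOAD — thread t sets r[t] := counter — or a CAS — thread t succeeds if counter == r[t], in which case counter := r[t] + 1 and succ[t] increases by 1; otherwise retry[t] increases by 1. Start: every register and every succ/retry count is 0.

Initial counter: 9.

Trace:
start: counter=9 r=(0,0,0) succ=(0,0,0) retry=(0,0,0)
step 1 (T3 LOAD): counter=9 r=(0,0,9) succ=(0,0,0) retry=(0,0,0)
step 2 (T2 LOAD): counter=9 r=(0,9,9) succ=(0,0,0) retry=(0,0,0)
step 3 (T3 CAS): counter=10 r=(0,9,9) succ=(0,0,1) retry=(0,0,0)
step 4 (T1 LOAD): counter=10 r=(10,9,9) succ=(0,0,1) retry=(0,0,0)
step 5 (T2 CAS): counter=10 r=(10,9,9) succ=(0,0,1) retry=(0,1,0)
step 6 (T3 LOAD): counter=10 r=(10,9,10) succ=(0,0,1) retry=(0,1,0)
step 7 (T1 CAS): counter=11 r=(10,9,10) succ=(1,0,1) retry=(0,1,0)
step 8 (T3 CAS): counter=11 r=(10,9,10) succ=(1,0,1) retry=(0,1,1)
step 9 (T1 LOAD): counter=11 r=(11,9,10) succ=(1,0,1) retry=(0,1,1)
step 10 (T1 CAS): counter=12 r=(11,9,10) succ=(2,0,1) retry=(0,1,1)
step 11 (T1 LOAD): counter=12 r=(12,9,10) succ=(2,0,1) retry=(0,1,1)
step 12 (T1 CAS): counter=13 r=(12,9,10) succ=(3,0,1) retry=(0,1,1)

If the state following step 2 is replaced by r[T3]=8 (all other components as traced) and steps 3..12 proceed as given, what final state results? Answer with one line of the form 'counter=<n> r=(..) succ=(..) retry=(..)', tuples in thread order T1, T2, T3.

state after step 2 := counter=9 r=(0,9,8) succ=(0,0,0) retry=(0,0,0)
step 3 (T3 CAS): counter=9 r=(0,9,8) succ=(0,0,0) retry=(0,0,1)
step 4 (T1 LOAD): counter=9 r=(9,9,8) succ=(0,0,0) retry=(0,0,1)
step 5 (T2 CAS): counter=10 r=(9,9,8) succ=(0,1,0) retry=(0,0,1)
step 6 (T3 LOAD): counter=10 r=(9,9,10) succ=(0,1,0) retry=(0,0,1)
step 7 (T1 CAS): counter=10 r=(9,9,10) succ=(0,1,0) retry=(1,0,1)
step 8 (T3 CAS): counter=11 r=(9,9,10) succ=(0,1,1) retry=(1,0,1)
step 9 (T1 LOAD): counter=11 r=(11,9,10) succ=(0,1,1) retry=(1,0,1)
step 10 (T1 CAS): counter=12 r=(11,9,10) succ=(1,1,1) retry=(1,0,1)
step 11 (T1 LOAD): counter=12 r=(12,9,10) succ=(1,1,1) retry=(1,0,1)
step 12 (T1 CAS): counter=13 r=(12,9,10) succ=(2,1,1) retry=(1,0,1)

counter=13 r=(12,9,10) succ=(2,1,1) retry=(1,0,1)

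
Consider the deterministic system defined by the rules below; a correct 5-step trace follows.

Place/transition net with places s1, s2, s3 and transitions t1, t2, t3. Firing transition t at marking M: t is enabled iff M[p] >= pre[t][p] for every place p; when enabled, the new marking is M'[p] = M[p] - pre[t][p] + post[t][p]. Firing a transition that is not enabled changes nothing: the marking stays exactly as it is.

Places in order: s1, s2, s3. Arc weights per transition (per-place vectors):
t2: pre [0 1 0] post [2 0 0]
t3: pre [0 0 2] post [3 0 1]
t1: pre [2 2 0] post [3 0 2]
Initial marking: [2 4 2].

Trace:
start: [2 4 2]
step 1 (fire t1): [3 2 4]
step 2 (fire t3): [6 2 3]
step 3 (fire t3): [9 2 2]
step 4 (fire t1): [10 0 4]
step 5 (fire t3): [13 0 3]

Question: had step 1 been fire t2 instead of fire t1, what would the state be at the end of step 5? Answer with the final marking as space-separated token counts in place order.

(re-executing from step 1 with the substitution; state before step 1: [2 4 2])
step 1 (fire t2): [4 3 2]
step 2 (fire t3): [7 3 1]
step 3 (fire t3): [7 3 1]
step 4 (fire t1): [8 1 3]
step 5 (fire t3): [11 1 2]

11 1 2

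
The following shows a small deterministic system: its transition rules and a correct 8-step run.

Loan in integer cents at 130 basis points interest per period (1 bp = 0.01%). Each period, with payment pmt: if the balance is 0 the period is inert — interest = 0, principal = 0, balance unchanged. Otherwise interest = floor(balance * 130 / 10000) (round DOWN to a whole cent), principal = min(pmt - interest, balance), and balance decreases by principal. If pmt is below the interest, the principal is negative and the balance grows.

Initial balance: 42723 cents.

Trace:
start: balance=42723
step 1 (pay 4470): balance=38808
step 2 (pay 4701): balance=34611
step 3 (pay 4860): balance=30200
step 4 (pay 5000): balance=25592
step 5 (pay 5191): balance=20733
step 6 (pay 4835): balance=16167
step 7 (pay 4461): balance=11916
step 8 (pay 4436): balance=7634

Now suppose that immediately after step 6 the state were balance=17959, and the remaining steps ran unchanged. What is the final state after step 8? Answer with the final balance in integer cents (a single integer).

state after step 6 := balance=17959
step 7 (pay 4461): balance=13731
step 8 (pay 4436): balance=9473

9473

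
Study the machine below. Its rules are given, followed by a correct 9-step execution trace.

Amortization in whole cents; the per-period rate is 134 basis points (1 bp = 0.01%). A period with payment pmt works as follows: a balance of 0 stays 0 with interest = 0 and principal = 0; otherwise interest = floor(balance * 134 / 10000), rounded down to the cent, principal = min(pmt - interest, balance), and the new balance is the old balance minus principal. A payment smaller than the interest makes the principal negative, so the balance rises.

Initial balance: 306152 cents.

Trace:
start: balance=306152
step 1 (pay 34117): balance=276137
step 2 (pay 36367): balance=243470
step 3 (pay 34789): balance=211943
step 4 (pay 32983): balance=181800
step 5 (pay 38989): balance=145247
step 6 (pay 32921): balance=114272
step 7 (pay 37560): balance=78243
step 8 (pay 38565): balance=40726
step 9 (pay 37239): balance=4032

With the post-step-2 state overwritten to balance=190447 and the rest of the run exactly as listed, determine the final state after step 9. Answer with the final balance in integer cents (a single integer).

state after step 2 := balance=190447
step 3 (pay 34789): balance=158209
step 4 (pay 32983): balance=127346
step 5 (pay 38989): balance=90063
step 6 (pay 32921): balance=58348
step 7 (pay 37560): balance=21569
step 8 (pay 38565): balance=0
step 9 (pay 37239): balance=0

0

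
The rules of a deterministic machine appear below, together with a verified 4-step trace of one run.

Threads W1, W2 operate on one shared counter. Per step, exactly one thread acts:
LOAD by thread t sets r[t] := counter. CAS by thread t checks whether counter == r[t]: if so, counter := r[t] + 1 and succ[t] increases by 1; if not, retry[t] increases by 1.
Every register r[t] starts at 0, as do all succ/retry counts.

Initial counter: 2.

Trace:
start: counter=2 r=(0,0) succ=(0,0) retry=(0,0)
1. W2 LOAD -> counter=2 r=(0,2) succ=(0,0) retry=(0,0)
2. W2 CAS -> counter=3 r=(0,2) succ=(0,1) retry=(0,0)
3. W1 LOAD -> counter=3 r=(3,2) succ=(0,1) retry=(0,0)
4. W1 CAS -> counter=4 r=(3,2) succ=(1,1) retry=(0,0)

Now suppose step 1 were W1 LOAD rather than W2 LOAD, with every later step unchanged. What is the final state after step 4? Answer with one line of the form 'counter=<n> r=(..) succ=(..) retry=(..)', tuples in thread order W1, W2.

counter=3 r=(2,0) succ=(1,0) retry=(0,1)

(re-executing from step 1 with the substitution; state before step 1: counter=2 r=(0,0) succ=(0,0) retry=(0,0))
1. W1 LOAD -> counter=2 r=(2,0) succ=(0,0) retry=(0,0)
2. W2 CAS -> counter=2 r=(2,0) succ=(0,0) retry=(0,1)
3. W1 LOAD -> counter=2 r=(2,0) succ=(0,0) retry=(0,1)
4. W1 CAS -> counter=3 r=(2,0) succ=(1,0) retry=(0,1)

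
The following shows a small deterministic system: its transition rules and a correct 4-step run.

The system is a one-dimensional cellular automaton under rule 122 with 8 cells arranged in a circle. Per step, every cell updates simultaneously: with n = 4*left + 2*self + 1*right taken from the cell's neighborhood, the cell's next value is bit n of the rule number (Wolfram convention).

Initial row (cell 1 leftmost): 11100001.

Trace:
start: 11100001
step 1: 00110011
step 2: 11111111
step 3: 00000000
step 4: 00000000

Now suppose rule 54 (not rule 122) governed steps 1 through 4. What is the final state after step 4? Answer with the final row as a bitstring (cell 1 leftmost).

(re-executing steps 1..4 under rule 54; state before step 1: 11100001)
step 1: 00010010
step 2: 00111111
step 3: 11000000
step 4: 00100001

00100001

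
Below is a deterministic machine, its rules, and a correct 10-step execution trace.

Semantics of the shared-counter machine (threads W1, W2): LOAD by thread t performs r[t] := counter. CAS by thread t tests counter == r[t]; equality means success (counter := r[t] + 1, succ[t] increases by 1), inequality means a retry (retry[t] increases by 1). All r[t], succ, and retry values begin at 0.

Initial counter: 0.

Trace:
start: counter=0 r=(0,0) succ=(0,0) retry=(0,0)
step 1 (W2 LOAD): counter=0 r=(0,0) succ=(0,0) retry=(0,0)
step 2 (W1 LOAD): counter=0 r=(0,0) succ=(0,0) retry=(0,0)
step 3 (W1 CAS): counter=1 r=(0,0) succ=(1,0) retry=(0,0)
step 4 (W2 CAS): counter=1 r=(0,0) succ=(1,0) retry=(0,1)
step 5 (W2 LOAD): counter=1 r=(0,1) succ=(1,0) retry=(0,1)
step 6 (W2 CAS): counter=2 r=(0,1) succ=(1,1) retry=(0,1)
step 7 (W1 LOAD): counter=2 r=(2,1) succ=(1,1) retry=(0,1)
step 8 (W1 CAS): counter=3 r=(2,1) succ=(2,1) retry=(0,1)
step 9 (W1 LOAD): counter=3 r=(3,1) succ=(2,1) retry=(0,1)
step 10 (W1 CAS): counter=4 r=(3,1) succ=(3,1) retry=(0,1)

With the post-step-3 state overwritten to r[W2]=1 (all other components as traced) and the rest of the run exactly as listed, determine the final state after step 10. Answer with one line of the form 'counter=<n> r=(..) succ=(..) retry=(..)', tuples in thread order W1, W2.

counter=5 r=(4,2) succ=(3,2) retry=(0,0)

state after step 3 := counter=1 r=(0,1) succ=(1,0) retry=(0,0)
step 4 (W2 CAS): counter=2 r=(0,1) succ=(1,1) retry=(0,0)
step 5 (W2 LOAD): counter=2 r=(0,2) succ=(1,1) retry=(0,0)
step 6 (W2 CAS): counter=3 r=(0,2) succ=(1,2) retry=(0,0)
step 7 (W1 LOAD): counter=3 r=(3,2) succ=(1,2) retry=(0,0)
step 8 (W1 CAS): counter=4 r=(3,2) succ=(2,2) retry=(0,0)
step 9 (W1 LOAD): counter=4 r=(4,2) succ=(2,2) retry=(0,0)
step 10 (W1 CAS): counter=5 r=(4,2) succ=(3,2) retry=(0,0)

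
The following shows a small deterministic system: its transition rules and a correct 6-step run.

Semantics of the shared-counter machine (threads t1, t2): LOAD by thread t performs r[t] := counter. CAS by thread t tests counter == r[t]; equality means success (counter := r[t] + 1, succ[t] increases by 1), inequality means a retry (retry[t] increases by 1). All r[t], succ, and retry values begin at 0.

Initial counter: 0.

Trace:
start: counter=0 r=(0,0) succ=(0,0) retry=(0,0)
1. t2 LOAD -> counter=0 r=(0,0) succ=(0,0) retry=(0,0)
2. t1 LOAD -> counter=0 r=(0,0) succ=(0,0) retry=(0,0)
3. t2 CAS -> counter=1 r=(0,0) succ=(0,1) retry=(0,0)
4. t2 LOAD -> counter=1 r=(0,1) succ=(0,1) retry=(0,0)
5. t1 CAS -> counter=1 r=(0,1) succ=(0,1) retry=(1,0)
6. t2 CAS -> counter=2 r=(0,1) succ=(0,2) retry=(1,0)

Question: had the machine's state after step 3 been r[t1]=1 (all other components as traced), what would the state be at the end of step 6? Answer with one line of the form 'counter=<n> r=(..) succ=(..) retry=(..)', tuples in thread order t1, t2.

counter=2 r=(1,1) succ=(1,1) retry=(0,1)

state after step 3 := counter=1 r=(1,0) succ=(0,1) retry=(0,0)
4. t2 LOAD -> counter=1 r=(1,1) succ=(0,1) retry=(0,0)
5. t1 CAS -> counter=2 r=(1,1) succ=(1,1) retry=(0,0)
6. t2 CAS -> counter=2 r=(1,1) succ=(1,1) retry=(0,1)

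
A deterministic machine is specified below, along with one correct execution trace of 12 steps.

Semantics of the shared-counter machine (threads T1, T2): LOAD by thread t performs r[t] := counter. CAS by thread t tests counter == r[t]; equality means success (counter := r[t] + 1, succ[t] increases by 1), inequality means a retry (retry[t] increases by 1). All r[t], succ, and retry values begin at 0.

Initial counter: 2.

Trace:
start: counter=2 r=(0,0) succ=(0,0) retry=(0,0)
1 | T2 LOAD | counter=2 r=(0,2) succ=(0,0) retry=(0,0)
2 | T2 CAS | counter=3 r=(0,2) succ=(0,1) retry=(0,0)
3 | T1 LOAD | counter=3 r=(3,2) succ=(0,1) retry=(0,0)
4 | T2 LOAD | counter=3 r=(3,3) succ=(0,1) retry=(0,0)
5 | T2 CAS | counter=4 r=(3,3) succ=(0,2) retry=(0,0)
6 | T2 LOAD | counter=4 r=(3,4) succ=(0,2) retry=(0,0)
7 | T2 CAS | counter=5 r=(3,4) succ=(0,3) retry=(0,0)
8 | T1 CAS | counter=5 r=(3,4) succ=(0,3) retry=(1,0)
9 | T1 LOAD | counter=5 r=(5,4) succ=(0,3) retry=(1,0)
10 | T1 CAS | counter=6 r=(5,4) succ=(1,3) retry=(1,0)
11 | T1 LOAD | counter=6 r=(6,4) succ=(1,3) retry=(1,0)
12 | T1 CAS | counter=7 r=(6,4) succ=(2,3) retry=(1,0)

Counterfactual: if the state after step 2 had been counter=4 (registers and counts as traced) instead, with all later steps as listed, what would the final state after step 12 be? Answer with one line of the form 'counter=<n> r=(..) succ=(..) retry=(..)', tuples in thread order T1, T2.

state after step 2 := counter=4 r=(0,2) succ=(0,1) retry=(0,0)
3 | T1 LOAD | counter=4 r=(4,2) succ=(0,1) retry=(0,0)
4 | T2 LOAD | counter=4 r=(4,4) succ=(0,1) retry=(0,0)
5 | T2 CAS | counter=5 r=(4,4) succ=(0,2) retry=(0,0)
6 | T2 LOAD | counter=5 r=(4,5) succ=(0,2) retry=(0,0)
7 | T2 CAS | counter=6 r=(4,5) succ=(0,3) retry=(0,0)
8 | T1 CAS | counter=6 r=(4,5) succ=(0,3) retry=(1,0)
9 | T1 LOAD | counter=6 r=(6,5) succ=(0,3) retry=(1,0)
10 | T1 CAS | counter=7 r=(6,5) succ=(1,3) retry=(1,0)
11 | T1 LOAD | counter=7 r=(7,5) succ=(1,3) retry=(1,0)
12 | T1 CAS | counter=8 r=(7,5) succ=(2,3) retry=(1,0)

counter=8 r=(7,5) succ=(2,3) retry=(1,0)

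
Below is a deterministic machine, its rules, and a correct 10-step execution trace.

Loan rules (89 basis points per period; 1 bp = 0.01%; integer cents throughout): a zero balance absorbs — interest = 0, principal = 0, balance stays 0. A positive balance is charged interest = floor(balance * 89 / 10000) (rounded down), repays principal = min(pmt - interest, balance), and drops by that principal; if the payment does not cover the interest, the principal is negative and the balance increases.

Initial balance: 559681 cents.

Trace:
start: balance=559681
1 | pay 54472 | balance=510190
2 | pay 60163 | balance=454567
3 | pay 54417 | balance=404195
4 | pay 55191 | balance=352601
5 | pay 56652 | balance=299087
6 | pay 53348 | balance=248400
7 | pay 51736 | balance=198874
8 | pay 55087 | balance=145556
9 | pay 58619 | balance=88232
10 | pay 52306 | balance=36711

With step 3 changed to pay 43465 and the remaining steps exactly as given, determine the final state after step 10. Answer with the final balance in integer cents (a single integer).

48364

(re-executing from step 3 with the substitution; state before step 3: balance=454567)
3 | pay 43465 | balance=415147
4 | pay 55191 | balance=363650
5 | pay 56652 | balance=310234
6 | pay 53348 | balance=259647
7 | pay 51736 | balance=210221
8 | pay 55087 | balance=157004
9 | pay 58619 | balance=99782
10 | pay 52306 | balance=48364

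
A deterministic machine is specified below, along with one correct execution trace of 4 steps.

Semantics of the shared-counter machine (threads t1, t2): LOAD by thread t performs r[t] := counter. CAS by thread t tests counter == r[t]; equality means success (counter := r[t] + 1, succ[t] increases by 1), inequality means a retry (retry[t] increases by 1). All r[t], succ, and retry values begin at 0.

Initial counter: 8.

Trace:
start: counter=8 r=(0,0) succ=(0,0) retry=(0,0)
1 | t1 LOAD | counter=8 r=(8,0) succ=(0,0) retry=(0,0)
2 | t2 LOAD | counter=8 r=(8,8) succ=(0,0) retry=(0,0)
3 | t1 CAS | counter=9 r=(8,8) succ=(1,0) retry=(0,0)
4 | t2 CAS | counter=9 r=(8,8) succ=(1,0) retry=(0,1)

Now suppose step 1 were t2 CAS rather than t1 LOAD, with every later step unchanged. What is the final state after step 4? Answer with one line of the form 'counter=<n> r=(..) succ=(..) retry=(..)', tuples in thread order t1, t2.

counter=9 r=(0,8) succ=(0,1) retry=(1,1)

(re-executing from step 1 with the substitution; state before step 1: counter=8 r=(0,0) succ=(0,0) retry=(0,0))
1 | t2 CAS | counter=8 r=(0,0) succ=(0,0) retry=(0,1)
2 | t2 LOAD | counter=8 r=(0,8) succ=(0,0) retry=(0,1)
3 | t1 CAS | counter=8 r=(0,8) succ=(0,0) retry=(1,1)
4 | t2 CAS | counter=9 r=(0,8) succ=(0,1) retry=(1,1)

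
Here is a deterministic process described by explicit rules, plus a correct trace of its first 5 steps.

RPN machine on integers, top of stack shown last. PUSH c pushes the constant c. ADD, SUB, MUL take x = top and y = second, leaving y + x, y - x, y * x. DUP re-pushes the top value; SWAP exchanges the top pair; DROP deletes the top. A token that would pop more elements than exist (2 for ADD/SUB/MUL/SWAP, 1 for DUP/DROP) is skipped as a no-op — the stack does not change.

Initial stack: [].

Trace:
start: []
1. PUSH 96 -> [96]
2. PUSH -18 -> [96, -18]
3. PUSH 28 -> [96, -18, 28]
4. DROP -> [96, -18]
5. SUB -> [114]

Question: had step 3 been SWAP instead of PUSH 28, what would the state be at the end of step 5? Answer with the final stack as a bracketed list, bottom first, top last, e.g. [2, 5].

(re-executing from step 3 with the substitution; state before step 3: [96, -18])
3. SWAP -> [-18, 96]
4. DROP -> [-18]
5. SUB -> [-18]

[-18]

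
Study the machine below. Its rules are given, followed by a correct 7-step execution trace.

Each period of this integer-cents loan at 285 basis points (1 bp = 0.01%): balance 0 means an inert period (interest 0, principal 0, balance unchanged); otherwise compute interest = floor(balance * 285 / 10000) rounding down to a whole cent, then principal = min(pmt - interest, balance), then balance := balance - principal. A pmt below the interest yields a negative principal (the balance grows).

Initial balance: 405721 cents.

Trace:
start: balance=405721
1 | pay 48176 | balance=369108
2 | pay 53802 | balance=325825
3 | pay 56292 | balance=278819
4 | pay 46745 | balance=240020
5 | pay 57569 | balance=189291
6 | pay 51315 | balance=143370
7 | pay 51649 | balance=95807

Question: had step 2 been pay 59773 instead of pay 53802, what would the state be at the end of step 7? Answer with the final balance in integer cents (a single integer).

88934

(re-executing from step 2 with the substitution; state before step 2: balance=369108)
2 | pay 59773 | balance=319854
3 | pay 56292 | balance=272677
4 | pay 46745 | balance=233703
5 | pay 57569 | balance=182794
6 | pay 51315 | balance=136688
7 | pay 51649 | balance=88934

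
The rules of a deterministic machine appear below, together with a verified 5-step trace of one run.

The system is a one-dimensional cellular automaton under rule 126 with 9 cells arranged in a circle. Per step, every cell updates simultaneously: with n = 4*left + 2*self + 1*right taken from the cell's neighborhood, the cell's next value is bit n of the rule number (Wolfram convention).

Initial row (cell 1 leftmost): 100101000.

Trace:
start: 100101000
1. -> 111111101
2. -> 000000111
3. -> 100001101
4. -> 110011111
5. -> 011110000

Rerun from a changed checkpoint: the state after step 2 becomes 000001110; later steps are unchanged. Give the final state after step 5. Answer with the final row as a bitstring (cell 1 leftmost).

111100000

state after step 2 := 000001110
3. -> 000011011
4. -> 100111111
5. -> 111100000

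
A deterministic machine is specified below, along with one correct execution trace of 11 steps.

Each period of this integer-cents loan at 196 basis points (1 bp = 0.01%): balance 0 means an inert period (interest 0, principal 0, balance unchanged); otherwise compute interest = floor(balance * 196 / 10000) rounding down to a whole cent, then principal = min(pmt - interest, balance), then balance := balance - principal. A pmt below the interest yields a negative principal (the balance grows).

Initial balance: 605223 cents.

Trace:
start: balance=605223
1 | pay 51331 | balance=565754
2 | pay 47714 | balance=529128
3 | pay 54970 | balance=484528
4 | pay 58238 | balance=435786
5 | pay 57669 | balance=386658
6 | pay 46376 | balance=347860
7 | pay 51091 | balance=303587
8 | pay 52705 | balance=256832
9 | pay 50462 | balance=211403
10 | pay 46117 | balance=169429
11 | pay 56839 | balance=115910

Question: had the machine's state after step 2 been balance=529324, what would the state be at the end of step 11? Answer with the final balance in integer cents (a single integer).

116144

state after step 2 := balance=529324
3 | pay 54970 | balance=484728
4 | pay 58238 | balance=435990
5 | pay 57669 | balance=386866
6 | pay 46376 | balance=348072
7 | pay 51091 | balance=303803
8 | pay 52705 | balance=257052
9 | pay 50462 | balance=211628
10 | pay 46117 | balance=169658
11 | pay 56839 | balance=116144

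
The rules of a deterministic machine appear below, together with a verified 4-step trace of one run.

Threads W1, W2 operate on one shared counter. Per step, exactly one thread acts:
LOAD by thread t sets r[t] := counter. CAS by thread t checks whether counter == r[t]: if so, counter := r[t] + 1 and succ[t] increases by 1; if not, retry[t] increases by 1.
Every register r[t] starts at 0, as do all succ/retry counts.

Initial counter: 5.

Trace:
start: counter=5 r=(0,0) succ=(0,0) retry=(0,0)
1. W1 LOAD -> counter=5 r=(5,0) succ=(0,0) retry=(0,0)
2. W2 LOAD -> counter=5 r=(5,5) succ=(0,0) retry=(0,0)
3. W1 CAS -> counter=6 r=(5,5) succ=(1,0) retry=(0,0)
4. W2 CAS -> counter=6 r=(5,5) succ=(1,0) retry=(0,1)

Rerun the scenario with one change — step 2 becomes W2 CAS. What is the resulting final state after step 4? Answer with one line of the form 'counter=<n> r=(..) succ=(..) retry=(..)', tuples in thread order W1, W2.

counter=6 r=(5,0) succ=(1,0) retry=(0,2)

(re-executing from step 2 with the substitution; state before step 2: counter=5 r=(5,0) succ=(0,0) retry=(0,0))
2. W2 CAS -> counter=5 r=(5,0) succ=(0,0) retry=(0,1)
3. W1 CAS -> counter=6 r=(5,0) succ=(1,0) retry=(0,1)
4. W2 CAS -> counter=6 r=(5,0) succ=(1,0) retry=(0,2)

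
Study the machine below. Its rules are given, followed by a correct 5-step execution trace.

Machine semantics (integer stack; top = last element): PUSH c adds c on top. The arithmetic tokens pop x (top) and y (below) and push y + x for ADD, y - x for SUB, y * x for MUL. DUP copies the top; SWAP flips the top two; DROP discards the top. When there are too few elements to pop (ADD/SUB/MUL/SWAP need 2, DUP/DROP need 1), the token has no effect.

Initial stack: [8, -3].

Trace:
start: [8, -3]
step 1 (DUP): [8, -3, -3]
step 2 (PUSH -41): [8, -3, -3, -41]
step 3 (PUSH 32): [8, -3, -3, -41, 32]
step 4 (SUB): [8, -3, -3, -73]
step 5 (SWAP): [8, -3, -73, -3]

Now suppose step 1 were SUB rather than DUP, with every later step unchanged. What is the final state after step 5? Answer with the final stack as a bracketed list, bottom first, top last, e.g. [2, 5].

[-73, 11]

(re-executing from step 1 with the substitution; state before step 1: [8, -3])
step 1 (SUB): [11]
step 2 (PUSH -41): [11, -41]
step 3 (PUSH 32): [11, -41, 32]
step 4 (SUB): [11, -73]
step 5 (SWAP): [-73, 11]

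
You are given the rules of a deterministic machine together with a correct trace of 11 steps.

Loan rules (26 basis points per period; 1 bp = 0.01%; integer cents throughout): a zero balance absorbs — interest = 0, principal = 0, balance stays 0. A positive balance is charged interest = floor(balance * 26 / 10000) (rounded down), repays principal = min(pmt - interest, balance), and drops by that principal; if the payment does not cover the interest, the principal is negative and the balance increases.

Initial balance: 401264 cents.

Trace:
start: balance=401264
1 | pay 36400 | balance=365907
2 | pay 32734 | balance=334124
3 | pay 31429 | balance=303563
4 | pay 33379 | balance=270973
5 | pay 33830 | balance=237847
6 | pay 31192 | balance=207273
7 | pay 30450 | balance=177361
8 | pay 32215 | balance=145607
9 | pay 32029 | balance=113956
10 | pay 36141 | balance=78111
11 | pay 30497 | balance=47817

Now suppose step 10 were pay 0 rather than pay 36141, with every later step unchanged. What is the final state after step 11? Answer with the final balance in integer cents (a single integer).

84052

(re-executing from step 10 with the substitution; state before step 10: balance=113956)
10 | pay 0 | balance=114252
11 | pay 30497 | balance=84052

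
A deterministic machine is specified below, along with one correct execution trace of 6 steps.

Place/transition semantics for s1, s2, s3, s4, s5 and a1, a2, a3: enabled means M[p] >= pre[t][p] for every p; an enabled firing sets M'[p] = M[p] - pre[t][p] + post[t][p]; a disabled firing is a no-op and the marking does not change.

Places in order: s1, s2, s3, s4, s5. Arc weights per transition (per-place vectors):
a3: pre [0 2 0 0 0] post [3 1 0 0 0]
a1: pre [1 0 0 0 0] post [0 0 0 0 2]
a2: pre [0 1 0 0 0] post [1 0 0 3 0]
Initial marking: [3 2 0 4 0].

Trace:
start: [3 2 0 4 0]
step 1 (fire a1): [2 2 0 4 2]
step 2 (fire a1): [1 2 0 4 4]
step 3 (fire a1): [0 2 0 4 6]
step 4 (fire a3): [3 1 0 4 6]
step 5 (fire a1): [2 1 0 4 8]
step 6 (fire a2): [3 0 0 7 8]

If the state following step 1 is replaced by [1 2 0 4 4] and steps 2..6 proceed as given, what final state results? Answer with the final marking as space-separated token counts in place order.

3 0 0 7 8

state after step 1 := [1 2 0 4 4]
step 2 (fire a1): [0 2 0 4 6]
step 3 (fire a1): [0 2 0 4 6]
step 4 (fire a3): [3 1 0 4 6]
step 5 (fire a1): [2 1 0 4 8]
step 6 (fire a2): [3 0 0 7 8]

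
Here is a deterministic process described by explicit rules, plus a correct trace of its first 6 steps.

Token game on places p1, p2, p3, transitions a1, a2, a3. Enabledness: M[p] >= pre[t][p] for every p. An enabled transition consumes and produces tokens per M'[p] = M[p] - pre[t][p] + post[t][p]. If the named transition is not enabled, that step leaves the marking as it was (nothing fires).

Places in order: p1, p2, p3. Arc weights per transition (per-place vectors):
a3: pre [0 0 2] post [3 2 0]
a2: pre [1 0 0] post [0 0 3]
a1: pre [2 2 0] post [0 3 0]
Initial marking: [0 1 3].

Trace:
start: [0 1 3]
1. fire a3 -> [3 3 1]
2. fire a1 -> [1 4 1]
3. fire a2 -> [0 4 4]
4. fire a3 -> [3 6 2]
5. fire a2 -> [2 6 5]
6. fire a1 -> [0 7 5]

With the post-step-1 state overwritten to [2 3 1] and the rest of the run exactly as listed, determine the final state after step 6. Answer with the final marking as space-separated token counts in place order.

state after step 1 := [2 3 1]
2. fire a1 -> [0 4 1]
3. fire a2 -> [0 4 1]
4. fire a3 -> [0 4 1]
5. fire a2 -> [0 4 1]
6. fire a1 -> [0 4 1]

0 4 1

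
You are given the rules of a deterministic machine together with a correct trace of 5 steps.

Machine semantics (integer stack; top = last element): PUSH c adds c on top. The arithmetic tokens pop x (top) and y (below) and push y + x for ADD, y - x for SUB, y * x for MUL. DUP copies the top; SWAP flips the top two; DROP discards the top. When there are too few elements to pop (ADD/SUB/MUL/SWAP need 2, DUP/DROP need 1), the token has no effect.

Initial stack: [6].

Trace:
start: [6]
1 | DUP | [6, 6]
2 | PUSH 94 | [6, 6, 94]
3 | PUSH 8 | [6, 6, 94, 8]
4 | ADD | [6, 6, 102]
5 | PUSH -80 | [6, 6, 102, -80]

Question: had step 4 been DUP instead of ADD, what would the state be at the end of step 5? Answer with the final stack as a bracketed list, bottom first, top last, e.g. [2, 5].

[6, 6, 94, 8, 8, -80]

(re-executing from step 4 with the substitution; state before step 4: [6, 6, 94, 8])
4 | DUP | [6, 6, 94, 8, 8]
5 | PUSH -80 | [6, 6, 94, 8, 8, -80]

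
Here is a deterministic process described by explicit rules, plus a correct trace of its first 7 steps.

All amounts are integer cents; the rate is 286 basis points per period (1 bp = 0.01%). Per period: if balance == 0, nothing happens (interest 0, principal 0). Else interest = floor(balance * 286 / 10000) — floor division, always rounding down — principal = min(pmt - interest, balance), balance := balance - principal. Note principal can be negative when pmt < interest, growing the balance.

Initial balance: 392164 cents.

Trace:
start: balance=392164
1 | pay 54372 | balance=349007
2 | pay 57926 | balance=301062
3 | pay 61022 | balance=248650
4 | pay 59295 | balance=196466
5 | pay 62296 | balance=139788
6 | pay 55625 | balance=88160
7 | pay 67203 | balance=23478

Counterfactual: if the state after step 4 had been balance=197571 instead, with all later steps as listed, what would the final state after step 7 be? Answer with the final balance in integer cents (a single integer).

state after step 4 := balance=197571
5 | pay 62296 | balance=140925
6 | pay 55625 | balance=89330
7 | pay 67203 | balance=24681

24681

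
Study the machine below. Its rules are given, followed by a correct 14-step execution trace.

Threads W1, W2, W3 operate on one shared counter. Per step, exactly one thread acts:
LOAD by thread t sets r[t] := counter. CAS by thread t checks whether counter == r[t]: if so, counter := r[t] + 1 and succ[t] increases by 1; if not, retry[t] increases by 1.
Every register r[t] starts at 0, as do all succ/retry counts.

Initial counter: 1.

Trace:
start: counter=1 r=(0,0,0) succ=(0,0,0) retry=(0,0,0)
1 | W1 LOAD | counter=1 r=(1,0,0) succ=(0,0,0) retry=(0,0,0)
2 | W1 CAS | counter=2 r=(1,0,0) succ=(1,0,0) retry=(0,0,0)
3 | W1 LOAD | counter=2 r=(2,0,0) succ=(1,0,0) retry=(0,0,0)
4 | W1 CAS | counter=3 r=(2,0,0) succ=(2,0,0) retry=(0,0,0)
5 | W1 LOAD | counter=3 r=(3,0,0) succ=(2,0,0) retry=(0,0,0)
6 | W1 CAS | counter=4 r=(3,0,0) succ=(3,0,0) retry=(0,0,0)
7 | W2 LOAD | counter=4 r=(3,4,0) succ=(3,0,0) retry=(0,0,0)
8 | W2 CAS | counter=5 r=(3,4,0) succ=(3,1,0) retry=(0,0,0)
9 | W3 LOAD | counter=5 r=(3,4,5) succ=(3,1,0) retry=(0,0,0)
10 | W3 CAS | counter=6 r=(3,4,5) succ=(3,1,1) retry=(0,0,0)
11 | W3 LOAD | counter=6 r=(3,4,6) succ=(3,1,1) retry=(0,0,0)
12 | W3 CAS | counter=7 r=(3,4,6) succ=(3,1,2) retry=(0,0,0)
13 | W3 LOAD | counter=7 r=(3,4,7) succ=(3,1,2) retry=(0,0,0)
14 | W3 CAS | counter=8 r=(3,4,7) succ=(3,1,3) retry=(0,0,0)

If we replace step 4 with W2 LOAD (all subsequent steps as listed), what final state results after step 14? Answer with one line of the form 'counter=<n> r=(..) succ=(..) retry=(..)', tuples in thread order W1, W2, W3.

counter=7 r=(2,3,6) succ=(2,1,3) retry=(0,0,0)

(re-executing from step 4 with the substitution; state before step 4: counter=2 r=(2,0,0) succ=(1,0,0) retry=(0,0,0))
4 | W2 LOAD | counter=2 r=(2,2,0) succ=(1,0,0) retry=(0,0,0)
5 | W1 LOAD | counter=2 r=(2,2,0) succ=(1,0,0) retry=(0,0,0)
6 | W1 CAS | counter=3 r=(2,2,0) succ=(2,0,0) retry=(0,0,0)
7 | W2 LOAD | counter=3 r=(2,3,0) succ=(2,0,0) retry=(0,0,0)
8 | W2 CAS | counter=4 r=(2,3,0) succ=(2,1,0) retry=(0,0,0)
9 | W3 LOAD | counter=4 r=(2,3,4) succ=(2,1,0) retry=(0,0,0)
10 | W3 CAS | counter=5 r=(2,3,4) succ=(2,1,1) retry=(0,0,0)
11 | W3 LOAD | counter=5 r=(2,3,5) succ=(2,1,1) retry=(0,0,0)
12 | W3 CAS | counter=6 r=(2,3,5) succ=(2,1,2) retry=(0,0,0)
13 | W3 LOAD | counter=6 r=(2,3,6) succ=(2,1,2) retry=(0,0,0)
14 | W3 CAS | counter=7 r=(2,3,6) succ=(2,1,3) retry=(0,0,0)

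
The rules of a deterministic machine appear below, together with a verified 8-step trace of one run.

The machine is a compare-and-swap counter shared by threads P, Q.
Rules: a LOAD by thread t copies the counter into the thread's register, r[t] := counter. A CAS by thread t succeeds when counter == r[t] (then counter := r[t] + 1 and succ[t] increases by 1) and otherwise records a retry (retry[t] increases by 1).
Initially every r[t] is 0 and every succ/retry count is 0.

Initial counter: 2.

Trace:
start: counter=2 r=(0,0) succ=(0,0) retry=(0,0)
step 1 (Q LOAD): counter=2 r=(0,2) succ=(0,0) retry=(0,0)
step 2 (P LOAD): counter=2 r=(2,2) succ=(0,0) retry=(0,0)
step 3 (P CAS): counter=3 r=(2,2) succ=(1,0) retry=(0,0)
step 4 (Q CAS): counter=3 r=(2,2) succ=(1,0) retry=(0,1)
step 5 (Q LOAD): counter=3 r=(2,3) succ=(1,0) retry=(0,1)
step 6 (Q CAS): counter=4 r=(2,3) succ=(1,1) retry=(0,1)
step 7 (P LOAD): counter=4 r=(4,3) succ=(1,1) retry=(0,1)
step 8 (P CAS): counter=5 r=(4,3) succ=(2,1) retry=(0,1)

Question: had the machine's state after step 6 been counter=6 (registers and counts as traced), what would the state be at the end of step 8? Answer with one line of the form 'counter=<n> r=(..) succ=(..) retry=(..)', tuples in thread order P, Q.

counter=7 r=(6,3) succ=(2,1) retry=(0,1)

state after step 6 := counter=6 r=(2,3) succ=(1,1) retry=(0,1)
step 7 (P LOAD): counter=6 r=(6,3) succ=(1,1) retry=(0,1)
step 8 (P CAS): counter=7 r=(6,3) succ=(2,1) retry=(0,1)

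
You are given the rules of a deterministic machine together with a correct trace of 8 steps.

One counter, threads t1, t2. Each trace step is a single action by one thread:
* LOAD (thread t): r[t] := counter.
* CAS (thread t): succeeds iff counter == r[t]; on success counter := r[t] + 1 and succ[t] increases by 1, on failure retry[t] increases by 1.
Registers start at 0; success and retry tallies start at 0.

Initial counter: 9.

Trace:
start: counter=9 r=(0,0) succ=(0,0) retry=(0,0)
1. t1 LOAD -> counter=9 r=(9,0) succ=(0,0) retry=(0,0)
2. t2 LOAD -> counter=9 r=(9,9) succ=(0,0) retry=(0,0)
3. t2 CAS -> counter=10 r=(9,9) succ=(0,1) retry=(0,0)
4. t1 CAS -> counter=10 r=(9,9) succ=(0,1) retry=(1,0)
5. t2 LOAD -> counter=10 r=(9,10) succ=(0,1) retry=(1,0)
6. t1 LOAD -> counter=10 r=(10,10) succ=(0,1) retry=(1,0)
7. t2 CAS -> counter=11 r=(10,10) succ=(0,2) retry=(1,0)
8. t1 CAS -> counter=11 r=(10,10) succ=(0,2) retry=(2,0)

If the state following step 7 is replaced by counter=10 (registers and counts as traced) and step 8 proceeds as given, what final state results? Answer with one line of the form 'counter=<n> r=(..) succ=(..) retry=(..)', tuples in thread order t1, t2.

counter=11 r=(10,10) succ=(1,2) retry=(1,0)

state after step 7 := counter=10 r=(10,10) succ=(0,2) retry=(1,0)
8. t1 CAS -> counter=11 r=(10,10) succ=(1,2) retry=(1,0)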